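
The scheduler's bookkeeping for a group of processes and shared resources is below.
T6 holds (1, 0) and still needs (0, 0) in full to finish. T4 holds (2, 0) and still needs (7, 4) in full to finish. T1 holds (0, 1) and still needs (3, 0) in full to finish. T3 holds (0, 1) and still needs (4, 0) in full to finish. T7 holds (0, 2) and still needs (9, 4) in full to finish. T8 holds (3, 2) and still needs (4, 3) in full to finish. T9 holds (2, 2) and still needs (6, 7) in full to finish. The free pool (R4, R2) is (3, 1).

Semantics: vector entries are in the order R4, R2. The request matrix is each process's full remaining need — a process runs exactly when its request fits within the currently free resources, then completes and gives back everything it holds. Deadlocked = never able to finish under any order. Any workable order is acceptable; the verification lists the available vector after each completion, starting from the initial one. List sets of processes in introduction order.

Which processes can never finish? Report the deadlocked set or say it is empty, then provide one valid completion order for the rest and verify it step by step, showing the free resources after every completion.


Nothing here is deadlocked.
Key observation: T1 leads a chain of completions in which each release enables another process.
The rest can finish in the order T1, T6, T3, T8, T4, T7, T9. Step-by-step check:
  pool = (3, 1)
  T1: need (3, 0) fits (3, 1); releases (0, 1), pool now (3, 2)
  T6: need (0, 0) fits (3, 2); releases (1, 0), pool now (4, 2)
  T3: need (4, 0) fits (4, 2); releases (0, 1), pool now (4, 3)
  T8: need (4, 3) fits (4, 3); releases (3, 2), pool now (7, 5)
  T4: need (7, 4) fits (7, 5); releases (2, 0), pool now (9, 5)
  T7: need (9, 4) fits (9, 5); releases (0, 2), pool now (9, 7)
  T9: need (6, 7) fits (9, 7); releases (2, 2), pool now (11, 9)


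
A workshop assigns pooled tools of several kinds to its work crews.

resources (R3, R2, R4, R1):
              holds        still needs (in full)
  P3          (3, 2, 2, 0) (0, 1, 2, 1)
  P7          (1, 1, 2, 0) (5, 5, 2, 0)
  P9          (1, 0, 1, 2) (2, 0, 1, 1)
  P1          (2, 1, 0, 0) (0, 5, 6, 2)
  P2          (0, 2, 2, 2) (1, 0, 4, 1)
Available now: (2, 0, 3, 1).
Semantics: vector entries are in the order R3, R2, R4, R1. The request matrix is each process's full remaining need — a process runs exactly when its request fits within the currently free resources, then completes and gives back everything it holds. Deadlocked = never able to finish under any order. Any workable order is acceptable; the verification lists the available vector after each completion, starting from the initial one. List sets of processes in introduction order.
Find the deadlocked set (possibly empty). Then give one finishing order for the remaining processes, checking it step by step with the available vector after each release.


Deadlocked: P7 and P1.
Key observation: P9, P2, P3 can finish, but then (6, 4, 8, 5) is all there is, and the blocked group's R2 demands exceed it.
A valid finishing order for the others: P9, P2, P3. Step-by-step check:
  pool = (2, 0, 3, 1)
  P9 needs (2, 0, 1, 1) <= (2, 0, 3, 1) -> finishes; pool += (1, 0, 1, 2) = (3, 0, 4, 3)
  P2 needs (1, 0, 4, 1) <= (3, 0, 4, 3) -> finishes; pool += (0, 2, 2, 2) = (3, 2, 6, 5)
  P3 needs (0, 1, 2, 1) <= (3, 2, 6, 5) -> finishes; pool += (3, 2, 2, 0) = (6, 4, 8, 5)
None of the blocked processes ever fits:
  blocked: P7 wants (5, 5, 2, 0), pool (6, 4, 8, 5) — not enough R2
  blocked: P1 wants (0, 5, 6, 2), pool (6, 4, 8, 5) — not enough R2


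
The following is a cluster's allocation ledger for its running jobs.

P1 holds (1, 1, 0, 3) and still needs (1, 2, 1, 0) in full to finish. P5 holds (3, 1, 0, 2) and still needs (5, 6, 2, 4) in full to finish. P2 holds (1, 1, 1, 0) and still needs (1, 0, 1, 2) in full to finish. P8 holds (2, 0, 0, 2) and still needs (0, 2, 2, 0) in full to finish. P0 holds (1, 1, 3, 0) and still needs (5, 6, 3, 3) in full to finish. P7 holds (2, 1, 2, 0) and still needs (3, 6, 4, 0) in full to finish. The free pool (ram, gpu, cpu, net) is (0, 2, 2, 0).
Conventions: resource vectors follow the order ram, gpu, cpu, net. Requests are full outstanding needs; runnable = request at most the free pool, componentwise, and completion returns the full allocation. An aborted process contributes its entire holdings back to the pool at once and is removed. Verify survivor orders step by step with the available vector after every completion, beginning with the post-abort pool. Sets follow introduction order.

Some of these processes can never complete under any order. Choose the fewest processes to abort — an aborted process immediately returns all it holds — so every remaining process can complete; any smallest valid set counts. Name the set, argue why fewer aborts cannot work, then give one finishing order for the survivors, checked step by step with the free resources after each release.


The answer: abort P0 and P7.
Key observation: no ordering could ever have run P5 before the abort of P0 and P7; with (3, 2, 5, 0) back in the pool it fits at step 4.
Minimality, checking each single-abort alternative: P1 alone leaves P5 blocked (short on ram and gpu); P5 alone leaves P0 blocked (short on gpu); P2 alone leaves P5 blocked (short on ram and gpu); P8 alone leaves P5 blocked (short on ram and gpu); P0 alone leaves P5 blocked (short on gpu); P7 alone leaves P5 blocked (short on gpu).
The survivors complete as P1, P2, P8, P5. Walking it through (starting from the post-abort pool):
  pool = (3, 4, 7, 0)
  run P1 (needs (1, 2, 1, 0), free (3, 4, 7, 0)); after release of (1, 1, 0, 3) the pool is (4, 5, 7, 3)
  run P2 (needs (1, 0, 1, 2), free (4, 5, 7, 3)); after release of (1, 1, 1, 0) the pool is (5, 6, 8, 3)
  run P8 (needs (0, 2, 2, 0), free (5, 6, 8, 3)); after release of (2, 0, 0, 2) the pool is (7, 6, 8, 5)
  run P5 (needs (5, 6, 2, 4), free (7, 6, 8, 5)); after release of (3, 1, 0, 2) the pool is (10, 7, 8, 7)


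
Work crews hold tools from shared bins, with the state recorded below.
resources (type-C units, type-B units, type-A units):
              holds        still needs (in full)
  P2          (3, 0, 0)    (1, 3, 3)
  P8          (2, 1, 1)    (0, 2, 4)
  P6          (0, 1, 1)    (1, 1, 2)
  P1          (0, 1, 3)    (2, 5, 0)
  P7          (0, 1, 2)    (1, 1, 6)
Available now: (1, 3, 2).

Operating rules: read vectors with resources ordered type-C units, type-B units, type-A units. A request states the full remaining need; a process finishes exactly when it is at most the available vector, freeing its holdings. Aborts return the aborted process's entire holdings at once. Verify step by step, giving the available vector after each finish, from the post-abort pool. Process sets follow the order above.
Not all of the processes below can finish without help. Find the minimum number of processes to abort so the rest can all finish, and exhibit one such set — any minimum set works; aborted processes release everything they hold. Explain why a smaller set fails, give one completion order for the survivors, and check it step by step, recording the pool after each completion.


The answer: abort P8.
Key observation: P1 could never have finished before the abort; with (2, 1, 1) returned by P8, it fits at step 3.
Why nothing smaller works: aborting no one leaves the state deadlocked as given.
Survivors finish in the order: P2, P6, P1, P7. Verifying each step (pool after the aborts first):
  pool = (3, 4, 3)
  P2 needs (1, 3, 3) <= (3, 4, 3) -> finishes; pool += (3, 0, 0) = (6, 4, 3)
  P6 needs (1, 1, 2) <= (6, 4, 3) -> finishes; pool += (0, 1, 1) = (6, 5, 4)
  P1 needs (2, 5, 0) <= (6, 5, 4) -> finishes; pool += (0, 1, 3) = (6, 6, 7)
  P7 needs (1, 1, 6) <= (6, 6, 7) -> finishes; pool += (0, 1, 2) = (6, 7, 9)


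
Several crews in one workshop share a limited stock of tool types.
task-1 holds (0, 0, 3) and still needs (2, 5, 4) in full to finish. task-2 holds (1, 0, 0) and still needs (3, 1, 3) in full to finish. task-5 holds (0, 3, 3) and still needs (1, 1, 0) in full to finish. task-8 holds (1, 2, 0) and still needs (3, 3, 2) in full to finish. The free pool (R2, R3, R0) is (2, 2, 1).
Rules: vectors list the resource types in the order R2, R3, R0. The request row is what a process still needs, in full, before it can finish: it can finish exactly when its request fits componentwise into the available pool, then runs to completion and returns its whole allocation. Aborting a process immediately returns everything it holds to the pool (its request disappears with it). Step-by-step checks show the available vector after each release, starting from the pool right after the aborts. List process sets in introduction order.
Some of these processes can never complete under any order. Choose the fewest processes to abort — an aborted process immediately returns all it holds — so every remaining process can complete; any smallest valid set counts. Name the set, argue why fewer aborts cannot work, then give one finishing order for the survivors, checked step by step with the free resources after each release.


Abort task-8.
Key observation: the deadlocked task-2 becomes finishable only because task-8 released (1, 2, 0); it completes at step 3 below.
No smaller set exists: with zero aborts the deadlock remains.
One survivor order: task-5, task-1, task-2. Step-by-step check (post-abort pool first):
  pool = (3, 4, 1)
  task-5: need (1, 1, 0) fits (3, 4, 1); releases (0, 3, 3), pool now (3, 7, 4)
  task-1: need (2, 5, 4) fits (3, 7, 4); releases (0, 0, 3), pool now (3, 7, 7)
  task-2: need (3, 1, 3) fits (3, 7, 7); releases (1, 0, 0), pool now (4, 7, 7)


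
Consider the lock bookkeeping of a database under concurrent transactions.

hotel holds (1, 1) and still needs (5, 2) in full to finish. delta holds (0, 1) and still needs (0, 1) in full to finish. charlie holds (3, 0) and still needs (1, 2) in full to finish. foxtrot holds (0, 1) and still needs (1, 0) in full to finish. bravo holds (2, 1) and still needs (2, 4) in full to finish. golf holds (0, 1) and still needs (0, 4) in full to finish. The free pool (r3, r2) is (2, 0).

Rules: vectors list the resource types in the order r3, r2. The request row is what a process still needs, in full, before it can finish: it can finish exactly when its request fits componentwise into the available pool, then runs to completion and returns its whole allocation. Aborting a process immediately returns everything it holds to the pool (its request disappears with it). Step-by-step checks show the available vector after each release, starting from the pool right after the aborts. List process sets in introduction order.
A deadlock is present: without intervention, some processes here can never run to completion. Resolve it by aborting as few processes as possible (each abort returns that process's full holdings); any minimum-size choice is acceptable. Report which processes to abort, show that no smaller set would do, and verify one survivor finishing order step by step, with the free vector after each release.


Abort bravo.
Key observation: the deadlocked golf becomes finishable only because bravo released (2, 1); it completes at step 5 below.
Why nothing smaller works: aborting no one leaves the state deadlocked as given.
Survivors finish in the order: delta, charlie, foxtrot, hotel, golf. Walking it through (pool after the aborts first):
  pool = (4, 1)
  delta needs (0, 1) <= (4, 1) -> finishes; pool += (0, 1) = (4, 2)
  charlie needs (1, 2) <= (4, 2) -> finishes; pool += (3, 0) = (7, 2)
  foxtrot needs (1, 0) <= (7, 2) -> finishes; pool += (0, 1) = (7, 3)
  hotel needs (5, 2) <= (7, 3) -> finishes; pool += (1, 1) = (8, 4)
  golf needs (0, 4) <= (8, 4) -> finishes; pool += (0, 1) = (8, 5)


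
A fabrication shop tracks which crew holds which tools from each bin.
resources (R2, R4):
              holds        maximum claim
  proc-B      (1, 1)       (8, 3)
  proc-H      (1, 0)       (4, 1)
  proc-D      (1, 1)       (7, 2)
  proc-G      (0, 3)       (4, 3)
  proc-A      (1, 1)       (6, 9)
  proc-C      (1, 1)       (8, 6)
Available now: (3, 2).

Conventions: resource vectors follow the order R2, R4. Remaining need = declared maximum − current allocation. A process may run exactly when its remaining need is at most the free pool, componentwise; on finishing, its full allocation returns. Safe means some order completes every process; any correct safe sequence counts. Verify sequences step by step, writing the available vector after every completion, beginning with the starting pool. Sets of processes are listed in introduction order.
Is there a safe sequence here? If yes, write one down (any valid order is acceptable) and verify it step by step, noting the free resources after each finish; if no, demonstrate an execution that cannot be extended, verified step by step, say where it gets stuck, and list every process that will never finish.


UNSAFE.
Key observation: R2 is the bottleneck — with proc-H, proc-G done the pool holds (4, 5), short of every remaining need.
Going as far as possible: proc-H, proc-G; after that, nothing fits. Verifying each step:
  pool = (3, 2)
  proc-H needs (3, 1) <= (3, 2) -> finishes; pool += (1, 0) = (4, 2)
  proc-G needs (4, 0) <= (4, 2) -> finishes; pool += (0, 3) = (4, 5)
  proc-B still needs (7, 2) but only (4, 5) is free — short on R2
  proc-D still needs (6, 1) but only (4, 5) is free — short on R2
  proc-A still needs (5, 8) but only (4, 5) is free — short on R2 and R4
  proc-C still needs (7, 5) but only (4, 5) is free — short on R2
Never able to finish: proc-B, proc-D, proc-A and proc-C.


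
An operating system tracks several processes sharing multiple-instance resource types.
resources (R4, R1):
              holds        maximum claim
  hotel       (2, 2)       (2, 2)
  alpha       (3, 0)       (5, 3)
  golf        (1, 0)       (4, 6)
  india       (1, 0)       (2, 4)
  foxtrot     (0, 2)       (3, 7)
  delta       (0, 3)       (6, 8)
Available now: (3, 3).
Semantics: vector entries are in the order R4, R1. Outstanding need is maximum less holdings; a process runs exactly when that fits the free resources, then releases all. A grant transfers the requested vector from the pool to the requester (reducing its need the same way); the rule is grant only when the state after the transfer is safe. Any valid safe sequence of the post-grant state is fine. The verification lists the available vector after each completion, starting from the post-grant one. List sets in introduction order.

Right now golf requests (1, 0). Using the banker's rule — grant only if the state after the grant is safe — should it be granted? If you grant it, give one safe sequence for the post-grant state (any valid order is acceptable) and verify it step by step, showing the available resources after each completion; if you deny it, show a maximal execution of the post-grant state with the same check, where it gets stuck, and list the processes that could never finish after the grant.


GRANT. The post-grant state is safe; one safe sequence: alpha, hotel, foxtrot, golf, india, delta.
Key observation: with (2, 3) left after the transfer, alpha can run at once — the state stays safe.
Verifying the post-grant state step by step:
  pool = (2, 3)
  alpha needs (2, 3) <= (2, 3) -> finishes; pool += (3, 0) = (5, 3)
  hotel needs (0, 0) <= (5, 3) -> finishes; pool += (2, 2) = (7, 5)
  foxtrot needs (3, 5) <= (7, 5) -> finishes; pool += (0, 2) = (7, 7)
  golf needs (2, 6) <= (7, 7) -> finishes; pool += (2, 0) = (9, 7)
  india needs (1, 4) <= (9, 7) -> finishes; pool += (1, 0) = (10, 7)
  delta needs (6, 5) <= (10, 7) -> finishes; pool += (0, 3) = (10, 10)


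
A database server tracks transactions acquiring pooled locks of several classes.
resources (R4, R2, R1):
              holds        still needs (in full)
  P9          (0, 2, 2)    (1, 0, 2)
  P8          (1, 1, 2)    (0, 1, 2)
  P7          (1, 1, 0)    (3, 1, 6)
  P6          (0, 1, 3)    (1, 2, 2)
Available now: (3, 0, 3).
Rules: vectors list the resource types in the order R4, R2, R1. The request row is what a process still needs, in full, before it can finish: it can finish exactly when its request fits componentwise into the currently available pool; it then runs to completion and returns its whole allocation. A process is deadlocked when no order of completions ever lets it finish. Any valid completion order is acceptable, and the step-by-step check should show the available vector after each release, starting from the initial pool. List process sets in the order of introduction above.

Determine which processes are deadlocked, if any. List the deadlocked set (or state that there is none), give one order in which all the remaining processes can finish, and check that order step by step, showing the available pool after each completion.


No process is deadlocked.
Key observation: the pool covers P9 at once, and every later process fits after earlier releases.
One completion order for the rest: P9, P6, P7, P8. Verifying each step:
  pool = (3, 0, 3)
  P9 needs (1, 0, 2) <= (3, 0, 3) -> finishes; pool += (0, 2, 2) = (3, 2, 5)
  P6 needs (1, 2, 2) <= (3, 2, 5) -> finishes; pool += (0, 1, 3) = (3, 3, 8)
  P7 needs (3, 1, 6) <= (3, 3, 8) -> finishes; pool += (1, 1, 0) = (4, 4, 8)
  P8 needs (0, 1, 2) <= (4, 4, 8) -> finishes; pool += (1, 1, 2) = (5, 5, 10)


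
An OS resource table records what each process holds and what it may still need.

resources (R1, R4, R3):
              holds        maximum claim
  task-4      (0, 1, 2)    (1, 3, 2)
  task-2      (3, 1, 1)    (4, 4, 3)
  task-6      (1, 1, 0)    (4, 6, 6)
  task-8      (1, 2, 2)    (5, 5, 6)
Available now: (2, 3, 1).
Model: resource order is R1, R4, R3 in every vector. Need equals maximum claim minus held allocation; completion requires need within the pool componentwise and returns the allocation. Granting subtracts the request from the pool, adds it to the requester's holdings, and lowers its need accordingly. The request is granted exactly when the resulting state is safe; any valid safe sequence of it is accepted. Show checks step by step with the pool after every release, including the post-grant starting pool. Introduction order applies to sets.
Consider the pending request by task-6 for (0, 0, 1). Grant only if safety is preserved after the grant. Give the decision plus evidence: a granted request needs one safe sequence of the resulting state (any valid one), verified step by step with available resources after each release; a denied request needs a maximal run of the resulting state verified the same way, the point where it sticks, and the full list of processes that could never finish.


DENY — the pretend-granted state is unsafe.
Key observation: the pool after task-4, task-2 is (5, 5, 3); every surviving request exceeds it in R3, so progress ends there.
After a pretend grant, a maximal execution: task-4, task-2 — then nothing else fits. Verifying each step:
  pool = (2, 3, 0)
  task-4: need (1, 2, 0) fits (2, 3, 0); releases (0, 1, 2), pool now (2, 4, 2)
  task-2: need (1, 3, 2) fits (2, 4, 2); releases (3, 1, 1), pool now (5, 5, 3)
  task-6 still needs (3, 5, 5) but only (5, 5, 3) is free — short on R3
  task-8 still needs (4, 3, 4) but only (5, 5, 3) is free — short on R3
Processes that could never finish after the grant: task-6 and task-8.


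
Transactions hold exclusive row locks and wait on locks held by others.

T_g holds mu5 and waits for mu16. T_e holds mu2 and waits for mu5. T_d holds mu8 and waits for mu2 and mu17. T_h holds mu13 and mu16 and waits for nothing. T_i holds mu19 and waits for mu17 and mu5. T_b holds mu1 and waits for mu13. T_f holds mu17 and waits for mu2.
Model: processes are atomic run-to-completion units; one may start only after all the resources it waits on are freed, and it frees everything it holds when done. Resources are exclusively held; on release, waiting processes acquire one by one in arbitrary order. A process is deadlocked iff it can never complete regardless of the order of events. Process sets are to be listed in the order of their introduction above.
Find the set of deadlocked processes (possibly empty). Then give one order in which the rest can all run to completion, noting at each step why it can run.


No process is deadlocked.
Key observation: the wait relation is loop-free; peeling off processes with no waits unwinds the whole state.
A valid finishing order for the others: T_h, T_b, T_g, T_e, T_f, T_i, T_d.
Verifying each step:
  T_h waits on nothing -> runs at once and releases mu13 and mu16
  T_b waits on mu13 — all released -> runs and releases mu1
  T_g waits on mu16 — all released -> runs and releases mu5
  T_e waits on mu5 — all released -> runs and releases mu2
  T_f waits on mu2 — all released -> runs and releases mu17
  T_i waits on mu17 and mu5 — all released -> runs and releases mu19
  T_d waits on mu2 and mu17 — all released -> runs and releases mu8


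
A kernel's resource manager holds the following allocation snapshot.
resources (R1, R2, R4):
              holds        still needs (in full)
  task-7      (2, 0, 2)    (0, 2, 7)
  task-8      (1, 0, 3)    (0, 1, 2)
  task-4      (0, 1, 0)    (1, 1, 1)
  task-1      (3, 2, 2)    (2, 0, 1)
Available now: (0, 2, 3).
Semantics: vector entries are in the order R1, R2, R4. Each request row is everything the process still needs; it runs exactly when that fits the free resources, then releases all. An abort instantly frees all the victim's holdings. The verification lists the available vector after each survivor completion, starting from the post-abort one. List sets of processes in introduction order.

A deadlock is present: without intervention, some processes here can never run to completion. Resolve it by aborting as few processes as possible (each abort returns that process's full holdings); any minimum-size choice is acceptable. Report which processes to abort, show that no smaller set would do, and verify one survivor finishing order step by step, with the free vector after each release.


Abort task-1.
Key observation: the returned (3, 2, 2) from task-1 is what brings task-7 — unrunnable before, under any order — into play at step 3.
Why nothing smaller works: aborting no one leaves the state deadlocked as given.
The survivors complete as task-8, task-4, task-7. Check, step by step (starting from the post-abort pool):
  pool = (3, 4, 5)
  run task-8 (needs (0, 1, 2), free (3, 4, 5)); after release of (1, 0, 3) the pool is (4, 4, 8)
  run task-4 (needs (1, 1, 1), free (4, 4, 8)); after release of (0, 1, 0) the pool is (4, 5, 8)
  run task-7 (needs (0, 2, 7), free (4, 5, 8)); after release of (2, 0, 2) the pool is (6, 5, 10)


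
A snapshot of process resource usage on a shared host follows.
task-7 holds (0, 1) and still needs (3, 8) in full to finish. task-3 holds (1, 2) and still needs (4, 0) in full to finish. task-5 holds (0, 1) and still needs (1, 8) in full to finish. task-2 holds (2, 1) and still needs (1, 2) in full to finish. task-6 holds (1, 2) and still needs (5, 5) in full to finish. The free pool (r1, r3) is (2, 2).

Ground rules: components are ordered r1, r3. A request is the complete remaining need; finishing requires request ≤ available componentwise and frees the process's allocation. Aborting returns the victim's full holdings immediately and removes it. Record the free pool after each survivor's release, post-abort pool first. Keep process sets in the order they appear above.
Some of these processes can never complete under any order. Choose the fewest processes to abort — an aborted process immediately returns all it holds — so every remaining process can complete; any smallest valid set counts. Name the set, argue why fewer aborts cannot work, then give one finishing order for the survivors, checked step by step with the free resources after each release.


Minimum abort set: task-5.
Key observation: no ordering could ever have run task-7 before the abort of task-5; with (0, 1) back in the pool it fits at step 4.
Why nothing smaller works: aborting no one leaves the state deadlocked as given.
Survivors finish in the order: task-2, task-3, task-6, task-7. Check, step by step (pool after the aborts first):
  pool = (2, 3)
  task-2 needs (1, 2) <= (2, 3) -> finishes; pool += (2, 1) = (4, 4)
  task-3 needs (4, 0) <= (4, 4) -> finishes; pool += (1, 2) = (5, 6)
  task-6 needs (5, 5) <= (5, 6) -> finishes; pool += (1, 2) = (6, 8)
  task-7 needs (3, 8) <= (6, 8) -> finishes; pool += (0, 1) = (6, 9)


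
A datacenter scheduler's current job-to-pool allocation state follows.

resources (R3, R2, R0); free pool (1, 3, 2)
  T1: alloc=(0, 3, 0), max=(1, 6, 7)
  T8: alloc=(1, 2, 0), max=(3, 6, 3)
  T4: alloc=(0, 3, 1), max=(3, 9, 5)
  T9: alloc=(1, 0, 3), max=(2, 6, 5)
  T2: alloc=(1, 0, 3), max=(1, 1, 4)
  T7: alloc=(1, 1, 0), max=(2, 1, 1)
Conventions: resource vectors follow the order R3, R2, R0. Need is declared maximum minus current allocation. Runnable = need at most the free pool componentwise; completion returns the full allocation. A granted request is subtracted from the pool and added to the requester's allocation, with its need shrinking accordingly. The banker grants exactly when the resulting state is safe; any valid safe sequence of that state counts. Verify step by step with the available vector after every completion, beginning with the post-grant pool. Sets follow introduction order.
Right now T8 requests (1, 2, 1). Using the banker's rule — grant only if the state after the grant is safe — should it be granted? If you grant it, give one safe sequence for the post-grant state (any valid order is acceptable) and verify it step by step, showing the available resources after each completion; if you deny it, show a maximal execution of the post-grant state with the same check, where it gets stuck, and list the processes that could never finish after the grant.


GRANT. The post-grant state is safe; one safe sequence: T2, T7, T8, T4, T9, T1.
Key observation: the transfer keeps a workable pool ((0, 1, 1)); T2 starts the safe sequence.
Verifying the post-grant state step by step:
  pool = (0, 1, 1)
  run T2 (needs (0, 1, 1), free (0, 1, 1)); after release of (1, 0, 3) the pool is (1, 1, 4)
  run T7 (needs (1, 0, 1), free (1, 1, 4)); after release of (1, 1, 0) the pool is (2, 2, 4)
  run T8 (needs (1, 2, 2), free (2, 2, 4)); after release of (2, 4, 1) the pool is (4, 6, 5)
  run T4 (needs (3, 6, 4), free (4, 6, 5)); after release of (0, 3, 1) the pool is (4, 9, 6)
  run T9 (needs (1, 6, 2), free (4, 9, 6)); after release of (1, 0, 3) the pool is (5, 9, 9)
  run T1 (needs (1, 3, 7), free (5, 9, 9)); after release of (0, 3, 0) the pool is (5, 12, 9)


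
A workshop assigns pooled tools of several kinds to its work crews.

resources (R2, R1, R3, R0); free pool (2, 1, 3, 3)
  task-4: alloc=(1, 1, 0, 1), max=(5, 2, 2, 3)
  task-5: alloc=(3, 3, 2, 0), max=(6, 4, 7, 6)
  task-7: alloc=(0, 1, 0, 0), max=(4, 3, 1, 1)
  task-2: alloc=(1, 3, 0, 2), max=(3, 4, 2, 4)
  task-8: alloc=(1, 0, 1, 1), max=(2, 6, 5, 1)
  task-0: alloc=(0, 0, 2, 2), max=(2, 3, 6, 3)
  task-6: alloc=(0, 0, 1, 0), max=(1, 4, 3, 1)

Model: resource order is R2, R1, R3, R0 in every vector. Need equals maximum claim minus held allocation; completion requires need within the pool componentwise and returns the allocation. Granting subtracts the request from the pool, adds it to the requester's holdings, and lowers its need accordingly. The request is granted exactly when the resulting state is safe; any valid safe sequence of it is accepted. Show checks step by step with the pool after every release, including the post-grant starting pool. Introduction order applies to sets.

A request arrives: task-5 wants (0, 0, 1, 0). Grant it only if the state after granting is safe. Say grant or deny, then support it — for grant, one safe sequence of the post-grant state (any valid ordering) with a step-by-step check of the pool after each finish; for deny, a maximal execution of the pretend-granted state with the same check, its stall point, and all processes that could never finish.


DENY. Granting would leave the state unsafe.
Key observation: after task-2, task-6 the pool peaks at (3, 4, 3, 5), and each blocked process is short somewhere: task-4 on R2; task-5 on R3, R0; task-7 on R2; task-8 on R1, R3; task-0 on R3.
After a pretend grant, a maximal execution: task-2, task-6 — then nothing else fits. Walking it through:
  pool = (2, 1, 2, 3)
  task-2: need (2, 1, 2, 2) fits (2, 1, 2, 3); releases (1, 3, 0, 2), pool now (3, 4, 2, 5)
  task-6: need (1, 4, 2, 1) fits (3, 4, 2, 5); releases (0, 0, 1, 0), pool now (3, 4, 3, 5)
  blocked: task-4 wants (4, 1, 2, 2), pool (3, 4, 3, 5) — not enough R2
  blocked: task-5 wants (3, 1, 4, 6), pool (3, 4, 3, 5) — not enough R3 and R0
  blocked: task-7 wants (4, 2, 1, 1), pool (3, 4, 3, 5) — not enough R2
  blocked: task-8 wants (1, 6, 4, 0), pool (3, 4, 3, 5) — not enough R1 and R3
  blocked: task-0 wants (2, 3, 4, 1), pool (3, 4, 3, 5) — not enough R3
Post-grant, the permanently blocked set is task-4, task-5, task-7, task-8 and task-0.


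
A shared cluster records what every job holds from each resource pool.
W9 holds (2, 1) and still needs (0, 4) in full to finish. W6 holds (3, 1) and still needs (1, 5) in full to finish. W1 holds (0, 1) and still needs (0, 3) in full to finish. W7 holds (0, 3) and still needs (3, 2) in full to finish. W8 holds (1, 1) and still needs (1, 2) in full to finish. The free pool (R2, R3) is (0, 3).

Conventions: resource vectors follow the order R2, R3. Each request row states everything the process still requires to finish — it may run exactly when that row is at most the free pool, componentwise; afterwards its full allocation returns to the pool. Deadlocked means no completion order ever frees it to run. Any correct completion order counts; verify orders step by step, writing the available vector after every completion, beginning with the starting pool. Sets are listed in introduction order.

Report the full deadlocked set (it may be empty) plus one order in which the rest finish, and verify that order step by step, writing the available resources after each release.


The deadlocked set is empty.
Key observation: W1 leads a chain of completions in which each release enables another process.
The rest can finish in the order W1, W9, W6, W8, W7. Check, step by step:
  pool = (0, 3)
  W1: need (0, 3) fits (0, 3); releases (0, 1), pool now (0, 4)
  W9: need (0, 4) fits (0, 4); releases (2, 1), pool now (2, 5)
  W6: need (1, 5) fits (2, 5); releases (3, 1), pool now (5, 6)
  W8: need (1, 2) fits (5, 6); releases (1, 1), pool now (6, 7)
  W7: need (3, 2) fits (6, 7); releases (0, 3), pool now (6, 10)


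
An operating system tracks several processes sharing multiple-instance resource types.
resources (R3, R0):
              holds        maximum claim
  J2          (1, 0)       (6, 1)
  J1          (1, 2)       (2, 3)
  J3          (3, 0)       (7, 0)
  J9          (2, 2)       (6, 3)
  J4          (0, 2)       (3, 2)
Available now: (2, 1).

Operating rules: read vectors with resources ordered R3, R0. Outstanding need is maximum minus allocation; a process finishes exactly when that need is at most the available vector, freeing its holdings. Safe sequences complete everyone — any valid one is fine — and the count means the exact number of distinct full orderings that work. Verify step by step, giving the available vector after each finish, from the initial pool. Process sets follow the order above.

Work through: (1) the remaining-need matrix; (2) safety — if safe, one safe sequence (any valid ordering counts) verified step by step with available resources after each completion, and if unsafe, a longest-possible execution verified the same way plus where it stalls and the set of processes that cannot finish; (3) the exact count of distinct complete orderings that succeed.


(1) Outstanding need per process (order R3, R0):
  J2: (5, 1)
  J1: (1, 1)
  J3: (4, 0)
  J9: (4, 1)
  J4: (3, 0)
(2) The state is UNSAFE.
Key observation: once J1, J4 finish, the pool peaks at (3, 5) — and every remaining process still needs more R3 than that.
The run J1, J4 cannot be extended any further. Verifying each step:
  pool = (2, 1)
  J1: need (1, 1) fits (2, 1); releases (1, 2), pool now (3, 3)
  J4: need (3, 0) fits (3, 3); releases (0, 2), pool now (3, 5)
  J2 still needs (5, 1) but only (3, 5) is free — short on R3
  J3 still needs (4, 0) but only (3, 5) is free — short on R3
  J9 still needs (4, 1) but only (3, 5) is free — short on R3
Permanently blocked: J2, J3 and J9.
(3) Exactly 0 of the possible complete orderings are safe sequences.


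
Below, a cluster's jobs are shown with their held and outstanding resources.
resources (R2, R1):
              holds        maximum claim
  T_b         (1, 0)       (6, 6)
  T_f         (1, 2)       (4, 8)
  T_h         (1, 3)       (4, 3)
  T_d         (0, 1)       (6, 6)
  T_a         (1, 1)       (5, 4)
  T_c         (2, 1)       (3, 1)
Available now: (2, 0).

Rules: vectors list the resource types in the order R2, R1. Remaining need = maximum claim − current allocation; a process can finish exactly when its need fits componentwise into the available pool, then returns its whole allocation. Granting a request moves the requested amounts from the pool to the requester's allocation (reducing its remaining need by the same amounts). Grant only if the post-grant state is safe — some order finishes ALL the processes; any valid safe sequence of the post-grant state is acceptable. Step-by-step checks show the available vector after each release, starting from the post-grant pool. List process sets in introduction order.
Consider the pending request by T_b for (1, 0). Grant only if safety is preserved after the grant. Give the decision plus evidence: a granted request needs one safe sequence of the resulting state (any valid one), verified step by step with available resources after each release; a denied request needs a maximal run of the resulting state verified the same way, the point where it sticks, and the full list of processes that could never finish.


DENY: after the grant no complete ordering would exist.
Key observation: after T_c, T_h, T_a the pool peaks at (5, 5), and each blocked process is short somewhere: T_b on R1; T_f on R1; T_d on R2.
On the post-grant state, T_c, T_h, T_a is a maximal run — nothing extends it. Verifying each step:
  pool = (1, 0)
  T_c: need (1, 0) fits (1, 0); releases (2, 1), pool now (3, 1)
  T_h: need (3, 0) fits (3, 1); releases (1, 3), pool now (4, 4)
  T_a: need (4, 3) fits (4, 4); releases (1, 1), pool now (5, 5)
  T_b cannot run: need (4, 6) vs free (5, 5) (insufficient R1)
  T_f cannot run: need (3, 6) vs free (5, 5) (insufficient R1)
  T_d cannot run: need (6, 5) vs free (5, 5) (insufficient R2)
Post-grant, the permanently blocked set is T_b, T_f and T_d.


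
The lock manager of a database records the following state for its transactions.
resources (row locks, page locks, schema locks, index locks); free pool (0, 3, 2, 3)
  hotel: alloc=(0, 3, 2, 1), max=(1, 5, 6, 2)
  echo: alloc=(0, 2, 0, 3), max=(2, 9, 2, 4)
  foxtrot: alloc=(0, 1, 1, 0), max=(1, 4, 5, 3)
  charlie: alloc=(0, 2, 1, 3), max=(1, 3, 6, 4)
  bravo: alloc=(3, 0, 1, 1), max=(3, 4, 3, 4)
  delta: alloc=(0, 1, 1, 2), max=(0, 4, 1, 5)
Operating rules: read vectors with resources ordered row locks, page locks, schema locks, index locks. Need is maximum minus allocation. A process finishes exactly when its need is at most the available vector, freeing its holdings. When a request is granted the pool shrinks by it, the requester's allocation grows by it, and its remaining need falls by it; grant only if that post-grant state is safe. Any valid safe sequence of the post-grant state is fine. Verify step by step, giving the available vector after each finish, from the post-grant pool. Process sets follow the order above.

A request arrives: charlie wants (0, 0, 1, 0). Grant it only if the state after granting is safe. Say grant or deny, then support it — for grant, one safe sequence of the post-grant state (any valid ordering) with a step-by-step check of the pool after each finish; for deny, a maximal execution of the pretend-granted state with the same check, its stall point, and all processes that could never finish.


DENY. Granting would leave the state unsafe.
Key observation: after delta, bravo the pool peaks at (3, 4, 3, 6), and each blocked process is short somewhere: hotel on schema locks; echo on page locks; foxtrot on schema locks; charlie on schema locks.
Pretend the grant happened; the run delta, bravo goes as far as possible. Check, step by step:
  pool = (0, 3, 1, 3)
  delta needs (0, 3, 0, 3) <= (0, 3, 1, 3) -> finishes; pool += (0, 1, 1, 2) = (0, 4, 2, 5)
  bravo needs (0, 4, 2, 3) <= (0, 4, 2, 5) -> finishes; pool += (3, 0, 1, 1) = (3, 4, 3, 6)
  hotel cannot run: need (1, 2, 4, 1) vs free (3, 4, 3, 6) (insufficient schema locks)
  echo cannot run: need (2, 7, 2, 1) vs free (3, 4, 3, 6) (insufficient page locks)
  foxtrot cannot run: need (1, 3, 4, 3) vs free (3, 4, 3, 6) (insufficient schema locks)
  charlie cannot run: need (1, 1, 4, 1) vs free (3, 4, 3, 6) (insufficient schema locks)
Processes that could never finish after the grant: hotel, echo, foxtrot and charlie.


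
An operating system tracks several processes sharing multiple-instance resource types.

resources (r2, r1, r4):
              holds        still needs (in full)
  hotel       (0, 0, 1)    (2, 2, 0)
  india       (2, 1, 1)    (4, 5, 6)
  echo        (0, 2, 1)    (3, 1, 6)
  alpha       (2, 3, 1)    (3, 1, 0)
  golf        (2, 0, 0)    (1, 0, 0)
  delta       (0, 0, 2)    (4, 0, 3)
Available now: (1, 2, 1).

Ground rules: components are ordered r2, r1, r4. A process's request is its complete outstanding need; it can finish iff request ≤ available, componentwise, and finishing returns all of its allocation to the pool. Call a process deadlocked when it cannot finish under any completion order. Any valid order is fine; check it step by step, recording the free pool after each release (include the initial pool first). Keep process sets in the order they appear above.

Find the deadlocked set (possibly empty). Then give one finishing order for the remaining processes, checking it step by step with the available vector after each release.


Deadlocked: india and echo.
Key observation: the pool after golf, hotel, alpha, delta is (5, 5, 5); every surviving request exceeds it in r4, so progress ends there.
The rest can finish in the order golf, hotel, alpha, delta. Walking it through:
  pool = (1, 2, 1)
  golf: need (1, 0, 0) fits (1, 2, 1); releases (2, 0, 0), pool now (3, 2, 1)
  hotel: need (2, 2, 0) fits (3, 2, 1); releases (0, 0, 1), pool now (3, 2, 2)
  alpha: need (3, 1, 0) fits (3, 2, 2); releases (2, 3, 1), pool now (5, 5, 3)
  delta: need (4, 0, 3) fits (5, 5, 3); releases (0, 0, 2), pool now (5, 5, 5)
None of the blocked processes ever fits:
  india still needs (4, 5, 6) but only (5, 5, 5) is free — short on r4
  echo still needs (3, 1, 6) but only (5, 5, 5) is free — short on r4


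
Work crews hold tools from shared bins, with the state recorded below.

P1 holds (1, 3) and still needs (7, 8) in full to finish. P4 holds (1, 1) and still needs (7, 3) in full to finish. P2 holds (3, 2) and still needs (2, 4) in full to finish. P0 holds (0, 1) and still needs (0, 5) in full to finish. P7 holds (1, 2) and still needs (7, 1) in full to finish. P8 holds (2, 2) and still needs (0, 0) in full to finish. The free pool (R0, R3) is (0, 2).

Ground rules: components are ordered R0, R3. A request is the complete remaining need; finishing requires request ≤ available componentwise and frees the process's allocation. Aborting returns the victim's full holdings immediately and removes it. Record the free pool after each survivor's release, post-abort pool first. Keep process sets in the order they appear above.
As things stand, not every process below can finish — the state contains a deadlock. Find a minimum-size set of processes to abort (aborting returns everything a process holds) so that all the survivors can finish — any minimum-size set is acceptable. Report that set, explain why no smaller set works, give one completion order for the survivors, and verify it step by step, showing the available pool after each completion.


Abort P1 and P7.
Key observation: P4 had no path to completion before; after the abort of P1 and P7 ((2, 5) returned), step 4 is where it fits.
No one abort is enough; case by case: P1 alone leaves P4 blocked (short on R0); P4 alone leaves P1 blocked (short on R0); P2 alone leaves P1 blocked (short on R0 and R3); P0 alone leaves P1 blocked (short on R0 and R3); P7 alone leaves P1 blocked (short on R0); P8 alone leaves P1 blocked (short on R0 and R3).
Survivors finish in the order: P8, P2, P0, P4. Verifying each step (pool after the aborts first):
  pool = (2, 7)
  P8: need (0, 0) fits (2, 7); releases (2, 2), pool now (4, 9)
  P2: need (2, 4) fits (4, 9); releases (3, 2), pool now (7, 11)
  P0: need (0, 5) fits (7, 11); releases (0, 1), pool now (7, 12)
  P4: need (7, 3) fits (7, 12); releases (1, 1), pool now (8, 13)
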